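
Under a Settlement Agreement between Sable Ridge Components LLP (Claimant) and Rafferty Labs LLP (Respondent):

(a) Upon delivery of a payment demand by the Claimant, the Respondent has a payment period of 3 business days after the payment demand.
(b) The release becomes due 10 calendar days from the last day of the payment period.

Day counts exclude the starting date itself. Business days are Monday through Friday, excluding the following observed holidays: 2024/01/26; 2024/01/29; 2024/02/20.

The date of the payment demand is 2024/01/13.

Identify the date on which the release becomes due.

The last day of the payment period: 3 business days after Saturday, 2024/01/13, skipping weekends — Jan 15, Jan 16, Jan 17 — lands on Wednesday, 2024/01/17.
The date on which the release becomes due: 10 calendar days after 2024/01/17 is 2024/01/27.

2024/01/27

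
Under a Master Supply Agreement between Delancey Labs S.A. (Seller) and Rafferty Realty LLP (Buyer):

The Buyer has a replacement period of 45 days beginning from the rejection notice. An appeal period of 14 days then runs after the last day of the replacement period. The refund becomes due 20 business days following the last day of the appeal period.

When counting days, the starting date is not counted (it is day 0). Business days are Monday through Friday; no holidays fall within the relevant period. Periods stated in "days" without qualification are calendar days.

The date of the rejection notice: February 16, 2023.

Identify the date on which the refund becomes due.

May 12, 2023

Adding 45 calendar days to February 16, 2023 gives April 2, 2023, which is the last day of the replacement period.
The last day of the appeal period: April 2, 2023 + 14 days = April 16, 2023.
From Sunday, April 16, 2023, 20 business days (Apr 17, Apr 18, Apr 19, Apr 20, …, May 10, May 11, May 12, skipping weekends) brings us to Friday, May 12, 2023, which is the date on which the refund becomes due.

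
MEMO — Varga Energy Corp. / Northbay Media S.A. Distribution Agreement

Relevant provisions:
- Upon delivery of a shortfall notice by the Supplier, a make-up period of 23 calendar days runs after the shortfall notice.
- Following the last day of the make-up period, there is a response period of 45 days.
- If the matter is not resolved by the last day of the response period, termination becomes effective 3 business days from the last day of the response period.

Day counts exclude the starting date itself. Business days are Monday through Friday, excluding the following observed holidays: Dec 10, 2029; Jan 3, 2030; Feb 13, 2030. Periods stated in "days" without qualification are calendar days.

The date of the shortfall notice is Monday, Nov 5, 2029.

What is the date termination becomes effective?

The last day of the make-up period: 23 calendar days after Nov 5, 2029 is Nov 28, 2029.
The last day of the response period: Nov 28, 2029 + 45 days = Jan 12, 2030.
The date termination becomes effective: counting 3 business days from Saturday, Jan 12, 2030 (Jan 14, Jan 15, Jan 16, skipping weekends) reaches Wednesday, Jan 16, 2030.

Jan 16, 2030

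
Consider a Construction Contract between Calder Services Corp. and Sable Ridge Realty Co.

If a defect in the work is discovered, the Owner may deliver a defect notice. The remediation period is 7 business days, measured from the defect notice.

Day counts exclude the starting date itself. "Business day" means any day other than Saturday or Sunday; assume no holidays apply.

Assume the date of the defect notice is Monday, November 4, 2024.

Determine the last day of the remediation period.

From Monday, November 4, 2024, 7 business days (Nov 5, Nov 6, Nov 7, Nov 8, Nov 11, Nov 12, Nov 13, skipping weekends) brings us to Wednesday, November 13, 2024, which is the last day of the remediation period.

November 13, 2024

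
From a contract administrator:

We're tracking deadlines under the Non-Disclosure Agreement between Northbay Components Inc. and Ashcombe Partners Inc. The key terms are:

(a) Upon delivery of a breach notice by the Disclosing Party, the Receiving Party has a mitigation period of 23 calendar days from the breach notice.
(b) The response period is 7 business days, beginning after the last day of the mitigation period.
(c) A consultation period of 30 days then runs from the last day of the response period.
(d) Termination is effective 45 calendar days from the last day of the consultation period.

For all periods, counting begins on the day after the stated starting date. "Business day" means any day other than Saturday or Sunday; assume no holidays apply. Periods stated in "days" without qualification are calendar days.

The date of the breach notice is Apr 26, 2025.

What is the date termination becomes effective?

Aug 11, 2025

The last day of the mitigation period: 23 calendar days after Apr 26, 2025 is May 19, 2025.
From Monday, May 19, 2025, 7 business days (May 20, May 21, May 22, May 23, May 26, May 27, May 28, skipping weekends) brings us to Wednesday, May 28, 2025, which is the last day of the response period.
The last day of the consultation period: May 28, 2025 + 30 days = Jun 27, 2025.
The date termination becomes effective: 45 calendar days after Jun 27, 2025 is Aug 11, 2025.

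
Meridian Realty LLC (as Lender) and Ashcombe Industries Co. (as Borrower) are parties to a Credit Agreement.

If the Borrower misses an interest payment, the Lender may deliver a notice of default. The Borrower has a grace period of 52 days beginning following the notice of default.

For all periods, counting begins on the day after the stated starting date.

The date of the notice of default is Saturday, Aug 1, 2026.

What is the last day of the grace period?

Sep 22, 2026

The last day of the grace period: Aug 1, 2026 + 52 days = Sep 22, 2026.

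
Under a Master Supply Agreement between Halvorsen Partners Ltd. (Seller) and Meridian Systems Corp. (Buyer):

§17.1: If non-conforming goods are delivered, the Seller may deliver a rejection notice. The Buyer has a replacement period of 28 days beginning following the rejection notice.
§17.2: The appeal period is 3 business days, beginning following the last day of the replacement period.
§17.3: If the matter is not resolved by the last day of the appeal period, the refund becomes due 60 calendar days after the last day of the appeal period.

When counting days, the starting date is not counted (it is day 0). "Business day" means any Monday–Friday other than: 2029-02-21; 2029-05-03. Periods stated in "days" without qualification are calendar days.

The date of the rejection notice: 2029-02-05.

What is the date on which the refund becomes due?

2029-05-07

The last day of the replacement period: 2029-02-05 + 28 days = 2029-03-05.
The last day of the appeal period: 3 business days after Monday, 2029-03-05, skipping weekends — Mar 6, Mar 7, Mar 8 — lands on Thursday, 2029-03-08.
Adding 60 calendar days to 2029-03-08 gives 2029-05-07, which is the date on which the refund becomes due.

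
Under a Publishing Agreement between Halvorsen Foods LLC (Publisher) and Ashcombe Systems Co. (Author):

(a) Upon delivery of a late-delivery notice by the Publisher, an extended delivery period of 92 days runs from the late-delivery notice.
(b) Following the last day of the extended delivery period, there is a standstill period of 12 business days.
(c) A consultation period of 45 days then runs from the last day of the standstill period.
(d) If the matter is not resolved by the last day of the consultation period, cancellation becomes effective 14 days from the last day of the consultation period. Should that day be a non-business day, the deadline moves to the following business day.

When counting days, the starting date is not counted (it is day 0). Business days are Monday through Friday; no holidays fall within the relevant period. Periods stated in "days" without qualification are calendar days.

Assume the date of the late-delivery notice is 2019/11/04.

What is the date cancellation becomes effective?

Adding 92 calendar days to 2019/11/04 gives 2020/02/04, which is the last day of the extended delivery period.
The last day of the standstill period: counting 12 business days from Tuesday, 2020/02/04 (Feb 5, Feb 6, Feb 7, Feb 10, …, Feb 18, Feb 19, Feb 20, skipping weekends) reaches Thursday, 2020/02/20.
Adding 45 calendar days to 2020/02/20 gives 2020/04/05, which is the last day of the consultation period.
The date cancellation becomes effective: 2020/04/05 + 14 days = 2020/04/19. That falls on a Sunday, so it rolls to the next business day, Monday, 2020/04/20.

2020/04/20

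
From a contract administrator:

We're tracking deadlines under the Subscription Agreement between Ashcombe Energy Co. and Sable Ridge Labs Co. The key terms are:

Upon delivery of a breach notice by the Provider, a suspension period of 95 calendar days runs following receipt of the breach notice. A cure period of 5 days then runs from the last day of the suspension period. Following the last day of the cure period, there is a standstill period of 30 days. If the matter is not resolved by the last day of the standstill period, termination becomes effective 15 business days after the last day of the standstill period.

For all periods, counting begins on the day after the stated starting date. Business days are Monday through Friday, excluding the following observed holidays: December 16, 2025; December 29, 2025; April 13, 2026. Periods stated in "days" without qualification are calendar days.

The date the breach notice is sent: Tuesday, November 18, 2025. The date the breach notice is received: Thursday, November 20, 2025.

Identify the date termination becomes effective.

The last day of the suspension period: 95 calendar days after November 20, 2025 is February 23, 2026.
The last day of the cure period: 5 calendar days after February 23, 2026 is February 28, 2026.
Adding 30 calendar days to February 28, 2026 gives March 30, 2026, which is the last day of the standstill period.
The date termination becomes effective: counting 15 business days from Monday, March 30, 2026 (Mar 31, Apr 1, Apr 2, Apr 3, …, Apr 17, Apr 20, Apr 21, skipping weekends and the listed holiday on Apr 13) reaches Tuesday, April 21, 2026.

April 21, 2026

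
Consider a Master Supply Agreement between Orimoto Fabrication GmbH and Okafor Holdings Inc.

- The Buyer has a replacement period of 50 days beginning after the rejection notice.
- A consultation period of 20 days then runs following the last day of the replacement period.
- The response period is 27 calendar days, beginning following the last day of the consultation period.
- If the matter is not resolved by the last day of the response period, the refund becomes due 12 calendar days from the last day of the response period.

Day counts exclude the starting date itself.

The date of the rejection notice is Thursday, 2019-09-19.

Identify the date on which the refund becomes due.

2020-01-06

Adding 50 calendar days to 2019-09-19 gives 2019-11-08, which is the last day of the replacement period.
Adding 20 calendar days to 2019-11-08 gives 2019-11-28, which is the last day of the consultation period.
The last day of the response period: 27 calendar days after 2019-11-28 is 2019-12-25.
The date on which the refund becomes due: 12 calendar days after 2019-12-25 is 2020-01-06.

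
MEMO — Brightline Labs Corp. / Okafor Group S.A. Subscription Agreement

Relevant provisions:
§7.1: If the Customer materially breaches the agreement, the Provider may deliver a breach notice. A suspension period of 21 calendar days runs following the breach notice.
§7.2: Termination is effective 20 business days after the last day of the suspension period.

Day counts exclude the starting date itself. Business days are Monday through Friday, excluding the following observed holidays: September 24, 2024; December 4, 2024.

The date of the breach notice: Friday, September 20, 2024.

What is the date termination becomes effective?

November 8, 2024

The last day of the suspension period: September 20, 2024 + 21 days = October 11, 2024.
The date termination becomes effective: counting 20 business days from Friday, October 11, 2024 (Oct 14, Oct 15, Oct 16, Oct 17, …, Nov 6, Nov 7, Nov 8, skipping weekends) reaches Friday, November 8, 2024.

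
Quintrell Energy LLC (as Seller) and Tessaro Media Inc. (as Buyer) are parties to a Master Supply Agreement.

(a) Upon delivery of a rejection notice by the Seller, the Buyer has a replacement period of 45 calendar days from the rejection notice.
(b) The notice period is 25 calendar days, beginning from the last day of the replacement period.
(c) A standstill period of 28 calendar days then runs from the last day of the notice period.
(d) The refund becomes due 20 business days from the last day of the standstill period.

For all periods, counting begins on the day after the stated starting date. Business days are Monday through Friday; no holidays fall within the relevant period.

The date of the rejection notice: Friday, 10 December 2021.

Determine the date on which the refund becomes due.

15 April 2022

The last day of the replacement period: 45 calendar days after 10 December 2021 is 24 January 2022.
The last day of the notice period: 24 January 2022 + 25 days = 18 February 2022.
Adding 28 calendar days to 18 February 2022 gives 18 March 2022, which is the last day of the standstill period.
The date on which the refund becomes due: 20 business days after Friday, 18 March 2022, skipping weekends — Mar 21, Mar 22, Mar 23, Mar 24, …, Apr 13, Apr 14, Apr 15 — lands on Friday, 15 April 2022.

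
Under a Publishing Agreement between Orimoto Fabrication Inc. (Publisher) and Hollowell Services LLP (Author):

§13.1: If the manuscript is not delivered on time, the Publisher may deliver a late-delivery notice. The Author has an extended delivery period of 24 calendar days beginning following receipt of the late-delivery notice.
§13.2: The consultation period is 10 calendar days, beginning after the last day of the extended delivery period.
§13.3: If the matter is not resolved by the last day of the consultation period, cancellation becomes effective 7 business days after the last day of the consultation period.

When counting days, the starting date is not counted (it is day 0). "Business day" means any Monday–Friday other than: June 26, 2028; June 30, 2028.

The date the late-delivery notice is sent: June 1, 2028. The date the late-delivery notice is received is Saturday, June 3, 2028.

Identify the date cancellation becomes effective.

July 18, 2028

Adding 24 calendar days to June 3, 2028 gives June 27, 2028, which is the last day of the extended delivery period.
The last day of the consultation period: June 27, 2028 + 10 days = July 7, 2028.
The date cancellation becomes effective: 7 business days after Friday, July 7, 2028, skipping weekends — Jul 10, Jul 11, Jul 12, Jul 13, Jul 14, Jul 17, Jul 18 — lands on Tuesday, July 18, 2028.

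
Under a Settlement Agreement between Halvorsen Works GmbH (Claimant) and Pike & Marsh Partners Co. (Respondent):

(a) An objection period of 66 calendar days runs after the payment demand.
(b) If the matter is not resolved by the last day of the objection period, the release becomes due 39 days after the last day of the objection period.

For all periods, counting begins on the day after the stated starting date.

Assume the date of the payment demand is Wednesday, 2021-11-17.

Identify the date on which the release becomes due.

The last day of the objection period: 2021-11-17 + 66 days = 2022-01-22.
The date on which the release becomes due: 2022-01-22 + 39 days = 2022-03-02.

2022-03-02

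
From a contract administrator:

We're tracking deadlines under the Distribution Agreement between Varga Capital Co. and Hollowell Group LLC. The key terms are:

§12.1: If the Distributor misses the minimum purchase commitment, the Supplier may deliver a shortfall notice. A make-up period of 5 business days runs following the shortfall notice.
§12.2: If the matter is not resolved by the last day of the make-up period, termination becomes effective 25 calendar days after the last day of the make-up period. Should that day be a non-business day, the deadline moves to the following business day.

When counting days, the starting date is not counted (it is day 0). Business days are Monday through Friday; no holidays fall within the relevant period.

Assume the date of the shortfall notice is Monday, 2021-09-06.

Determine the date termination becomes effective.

2021-10-08

The last day of the make-up period: counting 5 business days from Monday, 2021-09-06 (Sep 7, Sep 8, Sep 9, Sep 10, Sep 13, skipping weekends) reaches Monday, 2021-09-13.
The date termination becomes effective: 2021-09-13 + 25 days = 2021-10-08. 2021-10-08 is a Friday, so no roll-forward applies.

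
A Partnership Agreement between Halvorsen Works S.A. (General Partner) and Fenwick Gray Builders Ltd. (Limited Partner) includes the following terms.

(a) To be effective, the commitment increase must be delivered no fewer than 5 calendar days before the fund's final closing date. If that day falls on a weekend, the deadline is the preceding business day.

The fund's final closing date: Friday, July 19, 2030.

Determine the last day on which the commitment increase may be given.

July 19, 2030 minus 5 days is July 14, 2030. That is a Sunday, so the deadline moves back to Friday, July 12, 2030.

July 12, 2030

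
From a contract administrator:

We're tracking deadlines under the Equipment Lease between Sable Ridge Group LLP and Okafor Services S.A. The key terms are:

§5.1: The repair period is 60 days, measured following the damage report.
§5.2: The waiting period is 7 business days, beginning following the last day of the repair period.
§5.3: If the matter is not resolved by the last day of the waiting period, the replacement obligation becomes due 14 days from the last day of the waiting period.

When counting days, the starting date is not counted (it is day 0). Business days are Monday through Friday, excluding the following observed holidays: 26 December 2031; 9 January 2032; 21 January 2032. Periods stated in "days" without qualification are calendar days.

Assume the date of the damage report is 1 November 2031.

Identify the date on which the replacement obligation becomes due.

The last day of the repair period: 1 November 2031 + 60 days = 31 December 2031.
The last day of the waiting period: 7 business days after Wednesday, 31 December 2031, skipping weekends and the listed holiday on Jan 9 — Jan 1, Jan 2, Jan 5, Jan 6, Jan 7, Jan 8, Jan 12 — lands on Monday, 12 January 2032.
The date on which the replacement obligation becomes due: 12 January 2032 + 14 days = 26 January 2032.

26 January 2032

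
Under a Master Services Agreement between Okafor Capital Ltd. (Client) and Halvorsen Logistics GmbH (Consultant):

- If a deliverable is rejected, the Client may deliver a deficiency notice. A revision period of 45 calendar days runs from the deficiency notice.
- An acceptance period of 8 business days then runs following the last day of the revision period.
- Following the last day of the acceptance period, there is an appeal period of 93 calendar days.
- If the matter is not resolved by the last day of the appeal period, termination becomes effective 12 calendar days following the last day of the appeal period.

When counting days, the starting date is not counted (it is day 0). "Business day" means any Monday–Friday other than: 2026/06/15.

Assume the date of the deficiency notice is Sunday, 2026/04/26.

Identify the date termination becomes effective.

2026/10/06

The last day of the revision period: 45 calendar days after 2026/04/26 is 2026/06/10.
From Wednesday, 2026/06/10, 8 business days (Jun 11, Jun 12, Jun 16, Jun 17, Jun 18, Jun 19, Jun 22, Jun 23, skipping weekends and the listed holiday on Jun 15) brings us to Tuesday, 2026/06/23, which is the last day of the acceptance period.
Adding 93 calendar days to 2026/06/23 gives 2026/09/24, which is the last day of the appeal period.
The date termination becomes effective: 12 calendar days after 2026/09/24 is 2026/10/06.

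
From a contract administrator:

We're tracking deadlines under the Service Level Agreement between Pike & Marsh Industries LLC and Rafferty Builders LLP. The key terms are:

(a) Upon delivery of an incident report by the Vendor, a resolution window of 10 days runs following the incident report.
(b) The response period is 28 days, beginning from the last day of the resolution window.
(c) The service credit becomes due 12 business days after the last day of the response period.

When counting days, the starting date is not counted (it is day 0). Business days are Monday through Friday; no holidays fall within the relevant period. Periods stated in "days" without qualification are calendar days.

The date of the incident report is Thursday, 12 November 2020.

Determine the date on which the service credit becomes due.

5 January 2021

The last day of the resolution window: 12 November 2020 + 10 days = 22 November 2020.
Adding 28 calendar days to 22 November 2020 gives 20 December 2020, which is the last day of the response period.
The date on which the service credit becomes due: 12 business days after Sunday, 20 December 2020, skipping weekends — Dec 21, Dec 22, Dec 23, Dec 24, …, Jan 1, Jan 4, Jan 5 — lands on Tuesday, 5 January 2021.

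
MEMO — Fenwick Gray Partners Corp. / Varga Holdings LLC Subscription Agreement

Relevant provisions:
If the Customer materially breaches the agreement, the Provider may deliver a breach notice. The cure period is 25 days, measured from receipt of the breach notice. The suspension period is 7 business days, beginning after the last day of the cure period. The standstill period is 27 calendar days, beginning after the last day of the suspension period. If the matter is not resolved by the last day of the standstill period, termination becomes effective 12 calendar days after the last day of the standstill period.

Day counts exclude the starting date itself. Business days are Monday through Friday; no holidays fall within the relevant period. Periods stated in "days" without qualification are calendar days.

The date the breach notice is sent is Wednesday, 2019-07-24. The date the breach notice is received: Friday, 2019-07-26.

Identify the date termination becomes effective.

The last day of the cure period: 25 calendar days after 2019-07-26 is 2019-08-20.
The last day of the suspension period: 7 business days after Tuesday, 2019-08-20, skipping weekends — Aug 21, Aug 22, Aug 23, Aug 26, Aug 27, Aug 28, Aug 29 — lands on Thursday, 2019-08-29.
The last day of the standstill period: 2019-08-29 + 27 days = 2019-09-25.
The date termination becomes effective: 12 calendar days after 2019-09-25 is 2019-10-07.

2019-10-07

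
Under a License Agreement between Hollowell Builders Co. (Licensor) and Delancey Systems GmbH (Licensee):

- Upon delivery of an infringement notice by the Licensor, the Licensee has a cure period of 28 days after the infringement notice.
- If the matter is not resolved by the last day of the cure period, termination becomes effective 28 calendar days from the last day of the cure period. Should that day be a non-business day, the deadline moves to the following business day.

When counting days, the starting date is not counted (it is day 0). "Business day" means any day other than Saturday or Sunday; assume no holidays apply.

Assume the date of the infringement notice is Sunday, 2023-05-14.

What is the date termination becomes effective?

The last day of the cure period: 2023-05-14 + 28 days = 2023-06-11.
The date termination becomes effective: 2023-06-11 + 28 days = 2023-07-09. That falls on a Sunday, so it rolls to the next business day, Monday, 2023-07-10.

2023-07-10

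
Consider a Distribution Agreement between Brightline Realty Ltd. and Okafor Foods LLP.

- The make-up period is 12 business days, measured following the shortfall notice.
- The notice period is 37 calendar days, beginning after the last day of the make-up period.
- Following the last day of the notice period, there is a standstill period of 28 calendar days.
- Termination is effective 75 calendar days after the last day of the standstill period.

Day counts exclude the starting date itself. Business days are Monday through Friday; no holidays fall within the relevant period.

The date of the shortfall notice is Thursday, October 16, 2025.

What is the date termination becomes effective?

The last day of the make-up period: counting 12 business days from Thursday, October 16, 2025 (Oct 17, Oct 20, Oct 21, Oct 22, …, Oct 30, Oct 31, Nov 3, skipping weekends) reaches Monday, November 3, 2025.
The last day of the notice period: 37 calendar days after November 3, 2025 is December 10, 2025.
The last day of the standstill period: 28 calendar days after December 10, 2025 is January 7, 2026.
The date termination becomes effective: January 7, 2026 + 75 days = March 23, 2026.

March 23, 2026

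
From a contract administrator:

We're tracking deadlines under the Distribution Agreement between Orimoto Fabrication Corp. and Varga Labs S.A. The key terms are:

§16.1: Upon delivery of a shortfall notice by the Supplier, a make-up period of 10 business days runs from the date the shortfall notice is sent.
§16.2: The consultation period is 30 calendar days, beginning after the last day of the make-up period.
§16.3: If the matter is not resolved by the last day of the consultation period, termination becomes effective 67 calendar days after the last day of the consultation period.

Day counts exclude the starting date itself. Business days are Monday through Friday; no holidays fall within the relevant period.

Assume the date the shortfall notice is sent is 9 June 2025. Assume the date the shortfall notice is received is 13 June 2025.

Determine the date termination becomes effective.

28 September 2025

The last day of the make-up period: counting 10 business days from Monday, 9 June 2025 (Jun 10, Jun 11, Jun 12, Jun 13, Jun 16, Jun 17, Jun 18, Jun 19, Jun 20, Jun 23, skipping weekends) reaches Monday, 23 June 2025.
The last day of the consultation period: 23 June 2025 + 30 days = 23 July 2025.
The date termination becomes effective: 67 calendar days after 23 July 2025 is 28 September 2025.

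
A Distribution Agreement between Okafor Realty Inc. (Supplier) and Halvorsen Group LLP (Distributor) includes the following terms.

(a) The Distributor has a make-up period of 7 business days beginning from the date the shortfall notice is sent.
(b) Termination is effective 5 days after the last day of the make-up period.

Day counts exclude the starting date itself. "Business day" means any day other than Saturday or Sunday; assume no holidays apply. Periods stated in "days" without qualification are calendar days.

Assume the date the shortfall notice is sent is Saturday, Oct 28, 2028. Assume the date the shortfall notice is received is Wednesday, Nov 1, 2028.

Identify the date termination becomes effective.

The last day of the make-up period: 7 business days after Saturday, Oct 28, 2028, skipping weekends — Oct 30, Oct 31, Nov 1, Nov 2, Nov 3, Nov 6, Nov 7 — lands on Tuesday, Nov 7, 2028.
The date termination becomes effective: 5 calendar days after Nov 7, 2028 is Nov 12, 2028.

Nov 12, 2028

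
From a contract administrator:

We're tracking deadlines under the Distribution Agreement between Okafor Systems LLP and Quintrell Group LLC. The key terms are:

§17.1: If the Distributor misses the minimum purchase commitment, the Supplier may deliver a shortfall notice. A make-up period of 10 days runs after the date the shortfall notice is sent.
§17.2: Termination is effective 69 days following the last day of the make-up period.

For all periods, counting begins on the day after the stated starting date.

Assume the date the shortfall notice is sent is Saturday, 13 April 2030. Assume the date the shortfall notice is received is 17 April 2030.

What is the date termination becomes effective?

The last day of the make-up period: 13 April 2030 + 10 days = 23 April 2030.
The date termination becomes effective: 23 April 2030 + 69 days = 1 July 2030.

1 July 2030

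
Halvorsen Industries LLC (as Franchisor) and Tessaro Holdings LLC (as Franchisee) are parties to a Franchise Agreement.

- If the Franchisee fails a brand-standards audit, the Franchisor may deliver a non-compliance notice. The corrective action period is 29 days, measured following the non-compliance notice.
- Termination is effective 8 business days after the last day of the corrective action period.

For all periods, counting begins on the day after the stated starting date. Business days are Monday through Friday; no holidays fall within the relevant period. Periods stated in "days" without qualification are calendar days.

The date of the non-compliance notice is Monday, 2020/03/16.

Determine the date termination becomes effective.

2020/04/24

The last day of the corrective action period: 2020/03/16 + 29 days = 2020/04/14.
From Tuesday, 2020/04/14, 8 business days (Apr 15, Apr 16, Apr 17, Apr 20, Apr 21, Apr 22, Apr 23, Apr 24, skipping weekends) brings us to Friday, 2020/04/24, which is the date termination becomes effective.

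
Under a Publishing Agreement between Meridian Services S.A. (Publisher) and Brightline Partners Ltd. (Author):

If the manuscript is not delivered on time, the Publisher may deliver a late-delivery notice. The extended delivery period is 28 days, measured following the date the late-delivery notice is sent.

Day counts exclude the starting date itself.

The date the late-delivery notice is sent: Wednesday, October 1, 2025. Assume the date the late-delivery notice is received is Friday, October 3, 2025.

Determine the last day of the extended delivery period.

October 29, 2025

Adding 28 calendar days to October 1, 2025 gives October 29, 2025, which is the last day of the extended delivery period.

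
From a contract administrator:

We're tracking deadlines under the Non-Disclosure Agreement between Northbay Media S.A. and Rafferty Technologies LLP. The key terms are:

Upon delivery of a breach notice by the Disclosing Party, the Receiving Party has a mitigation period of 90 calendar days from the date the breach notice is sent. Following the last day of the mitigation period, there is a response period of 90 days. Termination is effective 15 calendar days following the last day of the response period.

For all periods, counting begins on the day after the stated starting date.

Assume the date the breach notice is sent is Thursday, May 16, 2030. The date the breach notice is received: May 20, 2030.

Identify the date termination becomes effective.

Adding 90 calendar days to May 16, 2030 gives August 14, 2030, which is the last day of the mitigation period.
The last day of the response period: August 14, 2030 + 90 days = November 12, 2030.
The date termination becomes effective: 15 calendar days after November 12, 2030 is November 27, 2030.

November 27, 2030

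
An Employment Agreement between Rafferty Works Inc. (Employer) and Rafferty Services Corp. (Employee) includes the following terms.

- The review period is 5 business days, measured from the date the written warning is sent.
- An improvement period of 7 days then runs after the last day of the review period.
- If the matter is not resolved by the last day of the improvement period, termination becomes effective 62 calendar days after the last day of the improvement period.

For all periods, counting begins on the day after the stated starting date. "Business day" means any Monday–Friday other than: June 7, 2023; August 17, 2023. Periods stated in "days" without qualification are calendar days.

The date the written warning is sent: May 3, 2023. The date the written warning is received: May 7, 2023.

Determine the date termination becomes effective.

July 18, 2023

The last day of the review period: 5 business days after Wednesday, May 3, 2023, skipping weekends — May 4, May 5, May 8, May 9, May 10 — lands on Wednesday, May 10, 2023.
Adding 7 calendar days to May 10, 2023 gives May 17, 2023, which is the last day of the improvement period.
Adding 62 calendar days to May 17, 2023 gives July 18, 2023, which is the date termination becomes effective.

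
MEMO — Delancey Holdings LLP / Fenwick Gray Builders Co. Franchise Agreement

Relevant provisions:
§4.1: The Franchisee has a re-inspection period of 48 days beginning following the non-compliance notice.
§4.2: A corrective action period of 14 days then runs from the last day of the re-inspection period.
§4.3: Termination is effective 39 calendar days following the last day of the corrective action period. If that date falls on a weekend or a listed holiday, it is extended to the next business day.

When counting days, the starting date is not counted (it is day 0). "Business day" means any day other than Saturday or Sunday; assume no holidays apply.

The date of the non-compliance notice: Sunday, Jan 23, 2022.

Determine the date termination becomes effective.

Adding 48 calendar days to Jan 23, 2022 gives Mar 12, 2022, which is the last day of the re-inspection period.
Adding 14 calendar days to Mar 12, 2022 gives Mar 26, 2022, which is the last day of the corrective action period.
Adding 39 calendar days to Mar 26, 2022 gives May 4, 2022, which is the date termination becomes effective. May 4, 2022 is a Wednesday, so no roll-forward applies.

May 4, 2022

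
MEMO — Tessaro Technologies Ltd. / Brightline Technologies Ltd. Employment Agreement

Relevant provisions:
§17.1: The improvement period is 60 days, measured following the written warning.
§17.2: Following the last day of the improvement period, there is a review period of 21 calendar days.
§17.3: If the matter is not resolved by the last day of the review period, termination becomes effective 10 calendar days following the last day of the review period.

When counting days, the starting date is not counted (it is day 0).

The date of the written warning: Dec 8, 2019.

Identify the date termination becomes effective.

Mar 8, 2020

The last day of the improvement period: 60 calendar days after Dec 8, 2019 is Feb 6, 2020.
The last day of the review period: Feb 6, 2020 + 21 days = Feb 27, 2020.
The date termination becomes effective: Feb 27, 2020 + 10 days = Mar 8, 2020.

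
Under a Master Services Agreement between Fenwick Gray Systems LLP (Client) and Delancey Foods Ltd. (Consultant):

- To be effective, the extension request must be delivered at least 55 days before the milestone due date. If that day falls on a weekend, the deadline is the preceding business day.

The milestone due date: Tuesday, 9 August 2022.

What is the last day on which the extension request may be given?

Counting back 55 calendar days from 9 August 2022 gives 15 June 2022. That is a Wednesday, so no adjustment is needed.

15 June 2022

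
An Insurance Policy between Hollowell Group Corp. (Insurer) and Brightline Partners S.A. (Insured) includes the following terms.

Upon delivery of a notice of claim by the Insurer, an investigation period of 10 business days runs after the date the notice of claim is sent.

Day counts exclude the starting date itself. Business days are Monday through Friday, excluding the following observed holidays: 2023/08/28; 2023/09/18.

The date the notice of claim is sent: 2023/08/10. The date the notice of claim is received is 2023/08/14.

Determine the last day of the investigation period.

The last day of the investigation period: 10 business days after Thursday, 2023/08/10, skipping weekends — Aug 11, Aug 14, Aug 15, Aug 16, Aug 17, Aug 18, Aug 21, Aug 22, Aug 23, Aug 24 — lands on Thursday, 2023/08/24.

2023/08/24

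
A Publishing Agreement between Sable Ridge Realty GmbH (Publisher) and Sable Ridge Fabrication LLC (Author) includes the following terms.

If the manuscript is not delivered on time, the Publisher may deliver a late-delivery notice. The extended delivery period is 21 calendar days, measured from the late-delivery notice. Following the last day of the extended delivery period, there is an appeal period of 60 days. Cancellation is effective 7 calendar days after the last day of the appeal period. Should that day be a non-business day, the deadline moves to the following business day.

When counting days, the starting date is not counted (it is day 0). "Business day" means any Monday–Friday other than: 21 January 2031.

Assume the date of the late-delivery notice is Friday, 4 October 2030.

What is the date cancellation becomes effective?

Adding 21 calendar days to 4 October 2030 gives 25 October 2030, which is the last day of the extended delivery period.
The last day of the appeal period: 60 calendar days after 25 October 2030 is 24 December 2030.
Adding 7 calendar days to 24 December 2030 gives 31 December 2030, which is the date cancellation becomes effective. 31 December 2030 is a Tuesday and is not a listed holiday, so no roll-forward applies.

31 December 2030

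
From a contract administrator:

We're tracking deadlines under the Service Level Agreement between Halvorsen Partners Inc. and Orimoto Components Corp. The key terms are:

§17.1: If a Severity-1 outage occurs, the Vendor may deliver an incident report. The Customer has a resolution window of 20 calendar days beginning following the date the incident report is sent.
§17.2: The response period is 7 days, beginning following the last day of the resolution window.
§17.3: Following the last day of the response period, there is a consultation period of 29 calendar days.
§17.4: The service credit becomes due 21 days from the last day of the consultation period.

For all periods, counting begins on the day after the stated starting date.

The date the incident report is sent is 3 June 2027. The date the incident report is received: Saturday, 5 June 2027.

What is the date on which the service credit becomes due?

Adding 20 calendar days to 3 June 2027 gives 23 June 2027, which is the last day of the resolution window.
Adding 7 calendar days to 23 June 2027 gives 30 June 2027, which is the last day of the response period.
The last day of the consultation period: 29 calendar days after 30 June 2027 is 29 July 2027.
Adding 21 calendar days to 29 July 2027 gives 19 August 2027, which is the date on which the service credit becomes due.

19 August 2027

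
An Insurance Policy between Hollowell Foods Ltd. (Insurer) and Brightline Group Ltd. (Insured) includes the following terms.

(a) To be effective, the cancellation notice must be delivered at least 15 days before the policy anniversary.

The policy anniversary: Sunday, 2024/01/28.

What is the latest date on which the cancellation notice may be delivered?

2024/01/28 minus 15 days is 2024/01/13.

2024/01/13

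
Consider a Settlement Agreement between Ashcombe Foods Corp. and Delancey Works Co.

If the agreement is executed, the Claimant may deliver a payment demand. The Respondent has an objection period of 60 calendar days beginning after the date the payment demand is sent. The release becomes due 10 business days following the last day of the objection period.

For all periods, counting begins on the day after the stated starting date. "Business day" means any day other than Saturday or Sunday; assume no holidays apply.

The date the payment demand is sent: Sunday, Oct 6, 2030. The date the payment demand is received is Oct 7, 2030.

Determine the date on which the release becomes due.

Adding 60 calendar days to Oct 6, 2030 gives Dec 5, 2030, which is the last day of the objection period.
The date on which the release becomes due: 10 business days after Thursday, Dec 5, 2030, skipping weekends — Dec 6, Dec 9, Dec 10, Dec 11, Dec 12, Dec 13, Dec 16, Dec 17, Dec 18, Dec 19 — lands on Thursday, Dec 19, 2030.

Dec 19, 2030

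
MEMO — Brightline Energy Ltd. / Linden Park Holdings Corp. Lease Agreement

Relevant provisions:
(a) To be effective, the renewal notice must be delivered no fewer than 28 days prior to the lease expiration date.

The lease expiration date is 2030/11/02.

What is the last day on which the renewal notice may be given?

2030/10/05

2030/11/02 minus 28 days is 2030/10/05.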